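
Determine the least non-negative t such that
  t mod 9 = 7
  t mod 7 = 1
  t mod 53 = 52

2437

The moduli are pairwise coprime; N = 9·7·53 = 3339.
N/9 = 371; 371 ≡ 2 (mod 9); 2·5 ≡ 1, so inverse 5.
N/7 = 477; 477 ≡ 1 (mod 7), inverse 1.
N/53 = 63; 63 ≡ 10 (mod 53); 10·16 ≡ 1, so inverse 16.
t ≡ 7·371·5 + 1·477·1 + 52·63·16 = 65878.
65878 mod 3339 = 2437.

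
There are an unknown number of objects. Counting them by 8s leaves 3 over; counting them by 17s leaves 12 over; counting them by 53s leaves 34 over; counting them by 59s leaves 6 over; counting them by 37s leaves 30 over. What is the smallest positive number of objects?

6565939

The moduli are pairwise coprime; M = 8·17·53·59·37 = 15735064.
M/8 = 1966883; 1966883 ≡ 3 (mod 8); 3·3 ≡ 1, so inverse 3.
M/17 = 925592; 925592 ≡ 10 (mod 17); 10·12 ≡ 1, so inverse 12.
M/53 = 296888; 296888 ≡ 35 (mod 53); 35·50 ≡ 1, so inverse 50.
M/59 = 266696; 266696 ≡ 16 (mod 59); 16·48 ≡ 1, so inverse 48.
M/37 = 425272; 425272 ≡ 31 (mod 37); 31·6 ≡ 1, so inverse 6.
N ≡ 3·1966883·3 + 12·925592·12 + 34·296888·50 + 6·266696·48 + 30·425272·6 = 809054203.
809054203 mod 15735064 = 6565939.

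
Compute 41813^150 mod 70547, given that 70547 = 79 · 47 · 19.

Mod 79: 41813 ≡ 22; by Fermat, exponent reduces to 150 mod 78 = 72; 22^72 ≡ 38 (mod 79).
Mod 47: 41813 ≡ 30; by Fermat, exponent reduces to 150 mod 46 = 12; 30^12 ≡ 8 (mod 47).
Mod 19: 41813 ≡ 13; by Fermat, exponent reduces to 150 mod 18 = 6; 13^6 ≡ 11 (mod 19).
Combine by CRT: x ≡ 38 (mod 79), x ≡ 8 (mod 47), x ≡ 11 (mod 19) ⇒ x ≡ 11335 (mod 70547).

11335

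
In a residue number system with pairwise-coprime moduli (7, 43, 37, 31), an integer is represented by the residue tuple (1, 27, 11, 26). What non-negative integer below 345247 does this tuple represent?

From x ≡ 1 (mod 7) write x = 1 + 7t. Substituting into x ≡ 27 (mod 43) gives 7t ≡ 26 (mod 43), and since 7⁻¹ ≡ 37 (mod 43), t ≡ 16. Hence x ≡ 1 + 7·16 = 113 (mod 301).
From x ≡ 113 (mod 301) write x = 113 + 301t. Substituting into x ≡ 11 (mod 37) gives 301t ≡ 9 (mod 37), and since 5⁻¹ ≡ 15 (mod 37), t ≡ 24. Hence x ≡ 113 + 301·24 = 7337 (mod 11137).
From x ≡ 7337 (mod 11137) write x = 7337 + 11137t. Substituting into x ≡ 26 (mod 31) gives 11137t ≡ 5 (mod 31), and since 8⁻¹ ≡ 4 (mod 31), t ≡ 20. Hence x ≡ 7337 + 11137·20 = 230077 (mod 345247).

230077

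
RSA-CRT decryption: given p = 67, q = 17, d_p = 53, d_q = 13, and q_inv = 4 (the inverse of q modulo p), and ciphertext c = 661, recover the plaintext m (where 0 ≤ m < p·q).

512

m₁ = c^(d_p) mod p: c ≡ 58 (mod 67), and 58^53 mod 67 = 43.
m₂ = c^(d_q) mod q: c ≡ 15 (mod 17), and 15^13 mod 17 = 2.
h = q_inv·(m₁ − m₂) mod p = 4·(43 − 2) mod 67 = 30.
m = m₂ + h·q = 2 + 30·17 = 512.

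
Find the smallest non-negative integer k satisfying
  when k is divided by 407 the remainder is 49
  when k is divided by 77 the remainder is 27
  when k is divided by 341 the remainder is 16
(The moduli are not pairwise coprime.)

gcd(407, 77) = 11 and 11 | (27 − 49), so the pair is consistent; merging gives k ≡ 2491 (mod 2849), where 2849 = lcm(407, 77).
gcd(2849, 341) = 11 and 11 | (16 − 2491), so the pair is consistent; merging gives k ≡ 56622 (mod 88319), where 88319 = lcm(2849, 341).
The solution is unique modulo lcm(407, 77, 341) = 88319.

56622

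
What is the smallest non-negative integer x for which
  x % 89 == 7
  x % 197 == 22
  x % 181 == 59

Combine the congruences pairwise.
From x ≡ 7 (mod 89) write x = 7 + 89t. Substituting into x ≡ 22 (mod 197) gives 89t ≡ 15 (mod 197), and since 89⁻¹ ≡ 31 (mod 197), t ≡ 71. Hence x ≡ 7 + 89·71 = 6326 (mod 17533).
From x ≡ 6326 (mod 17533) write x = 6326 + 17533t. Substituting into x ≡ 59 (mod 181) gives 17533t ≡ 68 (mod 181), and since 157⁻¹ ≡ 98 (mod 181), t ≡ 148. Hence x ≡ 6326 + 17533·148 = 2601210 (mod 3173473).

2601210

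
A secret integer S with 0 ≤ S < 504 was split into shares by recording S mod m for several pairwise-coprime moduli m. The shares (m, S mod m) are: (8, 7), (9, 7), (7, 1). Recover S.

295

From S ≡ 7 (mod 8) write S = 7 + 8t. Substituting into S ≡ 7 (mod 9) gives 8t ≡ 0 (mod 9), and since 8⁻¹ ≡ 8 (mod 9), t ≡ 0. Hence S ≡ 7 + 8·0 = 7 (mod 72).
From S ≡ 7 (mod 72) write S = 7 + 72t. Substituting into S ≡ 1 (mod 7) gives 72t ≡ 1 (mod 7), and since 2⁻¹ ≡ 4 (mod 7), t ≡ 4. Hence S ≡ 7 + 72·4 = 295 (mod 504).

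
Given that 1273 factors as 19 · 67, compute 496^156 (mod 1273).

1265

Mod 19: 496 ≡ 2; by Fermat, exponent reduces to 156 mod 18 = 12; 2^12 ≡ 11 (mod 19).
Mod 67: 496 ≡ 27; by Fermat, exponent reduces to 156 mod 66 = 24; 27^24 ≡ 59 (mod 67).
Combine by CRT: x ≡ 11 (mod 19), x ≡ 59 (mod 67) ⇒ x ≡ 1265 (mod 1273).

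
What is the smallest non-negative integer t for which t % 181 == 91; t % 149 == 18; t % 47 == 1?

678117

The moduli are pairwise coprime; N = 181·149·47 = 1267543.
N/181 = 7003; 7003 ≡ 125 (mod 181); 125·42 ≡ 1, so inverse 42.
N/149 = 8507; 8507 ≡ 14 (mod 149); 14·32 ≡ 1, so inverse 32.
N/47 = 26969; 26969 ≡ 38 (mod 47); 38·26 ≡ 1, so inverse 26.
t ≡ 91·7003·42 + 18·8507·32 + 1·26969·26 = 32366692.
32366692 mod 1267543 = 678117.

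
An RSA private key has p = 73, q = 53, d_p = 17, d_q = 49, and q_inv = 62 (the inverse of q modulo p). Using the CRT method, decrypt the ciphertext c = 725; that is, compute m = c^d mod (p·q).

m₁ = c^(d_p) mod p: c ≡ 68 (mod 73), and 68^17 mod 73 = 53.
m₂ = c^(d_q) mod q: c ≡ 36 (mod 53), and 36^49 mod 53 = 10.
h = q_inv·(m₁ − m₂) mod p = 62·(53 − 10) mod 73 = 38.
m = m₂ + h·q = 10 + 38·53 = 2024.

2024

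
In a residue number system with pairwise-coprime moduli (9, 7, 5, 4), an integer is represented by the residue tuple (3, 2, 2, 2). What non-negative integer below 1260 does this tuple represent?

The moduli are pairwise coprime; N = 9·7·5·4 = 1260.
N/9 = 140; 140 ≡ 5 (mod 9); 5·2 ≡ 1, so inverse 2.
N/7 = 180; 180 ≡ 5 (mod 7); 5·3 ≡ 1, so inverse 3.
N/5 = 252; 252 ≡ 2 (mod 5); 2·3 ≡ 1, so inverse 3.
N/4 = 315; 315 ≡ 3 (mod 4); 3·3 ≡ 1, so inverse 3.
x ≡ 3·140·2 + 2·180·3 + 2·252·3 + 2·315·3 = 5322.
5322 mod 1260 = 282.

282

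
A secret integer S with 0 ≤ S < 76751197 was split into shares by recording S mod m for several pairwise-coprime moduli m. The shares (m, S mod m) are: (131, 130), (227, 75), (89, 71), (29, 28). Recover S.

The moduli are pairwise coprime; N = 131·227·89·29 = 76751197.
N/131 = 585887; 585887 ≡ 55 (mod 131); 55·81 ≡ 1, so inverse 81.
N/227 = 338111; 338111 ≡ 108 (mod 227); 108·103 ≡ 1, so inverse 103.
N/89 = 862373; 862373 ≡ 52 (mod 89); 52·12 ≡ 1, so inverse 12.
N/29 = 2646593; 2646593 ≡ 24 (mod 29); 24·23 ≡ 1, so inverse 23.
S ≡ 130·585887·81 + 75·338111·103 + 71·862373·12 + 28·2646593·23 = 11220445273.
11220445273 mod 76751197 = 14770511.

14770511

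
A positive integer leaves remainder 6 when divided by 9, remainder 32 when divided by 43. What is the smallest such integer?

Combine the congruences pairwise.
From x ≡ 6 (mod 9) write x = 6 + 9t. Substituting into x ≡ 32 (mod 43) gives 9t ≡ 26 (mod 43), and since 9⁻¹ ≡ 24 (mod 43), t ≡ 22. Hence x ≡ 6 + 9·22 = 204 (mod 387).

204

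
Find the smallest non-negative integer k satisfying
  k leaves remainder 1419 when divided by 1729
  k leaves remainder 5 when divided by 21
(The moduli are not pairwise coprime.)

4877

gcd(1729, 21) = 7 and 7 | (5 − 1419), so the pair is consistent; merging gives k ≡ 4877 (mod 5187), where 5187 = lcm(1729, 21).
The solution is unique modulo lcm(1729, 21) = 5187.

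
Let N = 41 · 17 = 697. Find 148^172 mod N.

174

Mod 41: 148 ≡ 25; by Fermat, exponent reduces to 172 mod 40 = 12; 25^12 ≡ 10 (mod 41).
Mod 17: 148 ≡ 12; by Fermat, exponent reduces to 172 mod 16 = 12; 12^12 ≡ 4 (mod 17).
Combine by CRT: x ≡ 10 (mod 41), x ≡ 4 (mod 17) ⇒ x ≡ 174 (mod 697).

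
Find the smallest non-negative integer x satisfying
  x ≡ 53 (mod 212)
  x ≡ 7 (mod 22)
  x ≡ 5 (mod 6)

689

gcd(212, 22) = 2 and 2 | (7 − 53), so the pair is consistent; merging gives x ≡ 689 (mod 2332), where 2332 = lcm(212, 22).
gcd(2332, 6) = 2 and 2 | (5 − 689), so the pair is consistent; merging gives x ≡ 689 (mod 6996), where 6996 = lcm(2332, 6).
The solution is unique modulo lcm(212, 22, 6) = 6996.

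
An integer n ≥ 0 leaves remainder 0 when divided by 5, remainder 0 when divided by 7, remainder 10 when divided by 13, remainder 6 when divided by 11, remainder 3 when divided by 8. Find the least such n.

From n ≡ 0 (mod 5) write n = 0 + 5t. Substituting into n ≡ 0 (mod 7) gives 5t ≡ 0 (mod 7), and since 5⁻¹ ≡ 3 (mod 7), t ≡ 0. Hence n ≡ 0 + 5·0 = 0 (mod 35).
From n ≡ 0 (mod 35) write n = 0 + 35t. Substituting into n ≡ 10 (mod 13) gives 35t ≡ 10 (mod 13), and since 9⁻¹ ≡ 3 (mod 13), t ≡ 4. Hence n ≡ 0 + 35·4 = 140 (mod 455).
From n ≡ 140 (mod 455) write n = 140 + 455t. Substituting into n ≡ 6 (mod 11) gives 455t ≡ 9 (mod 11), and since 4⁻¹ ≡ 3 (mod 11), t ≡ 5. Hence n ≡ 140 + 455·5 = 2415 (mod 5005).
From n ≡ 2415 (mod 5005) write n = 2415 + 5005t. Substituting into n ≡ 3 (mod 8) gives 5005t ≡ 4 (mod 8), and since 5⁻¹ ≡ 5 (mod 8), t ≡ 4. Hence n ≡ 2415 + 5005·4 = 22435 (mod 40040).

22435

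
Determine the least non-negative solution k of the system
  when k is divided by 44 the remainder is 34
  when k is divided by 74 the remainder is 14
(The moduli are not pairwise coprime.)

Combine the congruences pairwise.
gcd(44, 74) = 2 and 2 | (14 − 34), so the pair is consistent; merging gives k ≡ 606 (mod 1628), where 1628 = lcm(44, 74).
The solution is unique modulo lcm(44, 74) = 1628.

606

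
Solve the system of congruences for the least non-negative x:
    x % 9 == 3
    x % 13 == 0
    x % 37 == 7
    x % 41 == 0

The moduli are pairwise coprime; N = 9·13·37·41 = 177489.
N/9 = 19721; 19721 ≡ 2 (mod 9); 2·5 ≡ 1, so inverse 5.
N/13 = 13653; 13653 ≡ 3 (mod 13); 3·9 ≡ 1, so inverse 9.
N/37 = 4797; 4797 ≡ 24 (mod 37); 24·17 ≡ 1, so inverse 17.
N/41 = 4329; 4329 ≡ 24 (mod 41); 24·12 ≡ 1, so inverse 12.
x ≡ 3·19721·5 + 0·13653·9 + 7·4797·17 + 0·4329·12 = 866658.
866658 mod 177489 = 156702.

156702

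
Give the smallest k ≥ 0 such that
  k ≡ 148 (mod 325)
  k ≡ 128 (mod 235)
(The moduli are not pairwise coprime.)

1773

gcd(325, 235) = 5 and 5 | (128 − 148), so the pair is consistent; merging gives k ≡ 1773 (mod 15275), where 15275 = lcm(325, 235).
The solution is unique modulo lcm(325, 235) = 15275.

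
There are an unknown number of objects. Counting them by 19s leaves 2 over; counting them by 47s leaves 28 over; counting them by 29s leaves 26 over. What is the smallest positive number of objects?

21225

The moduli are pairwise coprime; M = 19·47·29 = 25897.
M/19 = 1363; 1363 ≡ 14 (mod 19); 14·15 ≡ 1, so inverse 15.
M/47 = 551; 551 ≡ 34 (mod 47); 34·18 ≡ 1, so inverse 18.
M/29 = 893; 893 ≡ 23 (mod 29); 23·24 ≡ 1, so inverse 24.
N ≡ 2·1363·15 + 28·551·18 + 26·893·24 = 875826.
875826 mod 25897 = 21225.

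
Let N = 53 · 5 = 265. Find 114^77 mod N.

Mod 53: 114 ≡ 8; by Fermat, exponent reduces to 77 mod 52 = 25; 8^25 ≡ 33 (mod 53).
Mod 5: 114 ≡ 4; by Fermat, exponent reduces to 77 mod 4 = 1; 4^1 ≡ 4 (mod 5).
Combine by CRT: x ≡ 33 (mod 53), x ≡ 4 (mod 5) ⇒ x ≡ 139 (mod 265).

139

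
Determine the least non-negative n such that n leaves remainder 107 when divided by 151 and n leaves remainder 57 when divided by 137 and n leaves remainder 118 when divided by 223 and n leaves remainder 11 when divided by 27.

34405004

The moduli are pairwise coprime; M = 151·137·223·27 = 124556427.
M/151 = 824877; 824877 ≡ 115 (mod 151); 115·130 ≡ 1, so inverse 130.
M/137 = 909171; 909171 ≡ 39 (mod 137); 39·130 ≡ 1, so inverse 130.
M/223 = 558549; 558549 ≡ 157 (mod 223); 157·125 ≡ 1, so inverse 125.
M/27 = 4613201; 4613201 ≡ 8 (mod 27); 8·17 ≡ 1, so inverse 17.
n ≡ 107·824877·130 + 57·909171·130 + 118·558549·125 + 11·4613201·17 = 27312262517.
27312262517 mod 124556427 = 34405004.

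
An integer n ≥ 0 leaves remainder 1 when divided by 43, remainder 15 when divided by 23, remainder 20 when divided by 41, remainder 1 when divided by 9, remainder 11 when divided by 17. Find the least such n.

2370763

Combine the congruences pairwise.
From n ≡ 1 (mod 43) write n = 1 + 43t. Substituting into n ≡ 15 (mod 23) gives 43t ≡ 14 (mod 23), and since 20⁻¹ ≡ 15 (mod 23), t ≡ 3. Hence n ≡ 1 + 43·3 = 130 (mod 989).
From n ≡ 130 (mod 989) write n = 130 + 989t. Substituting into n ≡ 20 (mod 41) gives 989t ≡ 13 (mod 41), and since 5⁻¹ ≡ 33 (mod 41), t ≡ 19. Hence n ≡ 130 + 989·19 = 18921 (mod 40549).
From n ≡ 18921 (mod 40549) write n = 18921 + 40549t. Substituting into n ≡ 1 (mod 9) gives 40549t ≡ 7 (mod 9), and since 4⁻¹ ≡ 7 (mod 9), t ≡ 4. Hence n ≡ 18921 + 40549·4 = 181117 (mod 364941).
From n ≡ 181117 (mod 364941) write n = 181117 + 364941t. Substituting into n ≡ 11 (mod 17) gives 364941t ≡ 12 (mod 17), and since 2⁻¹ ≡ 9 (mod 17), t ≡ 6. Hence n ≡ 181117 + 364941·6 = 2370763 (mod 6203997).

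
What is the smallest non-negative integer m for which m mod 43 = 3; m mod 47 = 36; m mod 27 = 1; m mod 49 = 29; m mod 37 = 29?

The moduli are pairwise coprime; N = 43·47·27·49·37 = 98929971.
N/43 = 2300697; 2300697 ≡ 25 (mod 43); 25·31 ≡ 1, so inverse 31.
N/47 = 2104893; 2104893 ≡ 45 (mod 47); 45·23 ≡ 1, so inverse 23.
N/27 = 3664073; 3664073 ≡ 11 (mod 27); 11·5 ≡ 1, so inverse 5.
N/49 = 2018979; 2018979 ≡ 32 (mod 49); 32·23 ≡ 1, so inverse 23.
N/37 = 2673783; 2673783 ≡ 15 (mod 37); 15·5 ≡ 1, so inverse 5.
m ≡ 3·2300697·31 + 36·2104893·23 + 1·3664073·5 + 29·2018979·23 + 29·2673783·5 = 3709494118.
3709494118 mod 98929971 = 49085191.

49085191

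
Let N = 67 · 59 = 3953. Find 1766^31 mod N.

Mod 67: 1766 ≡ 24; 24^31 ≡ 62 (mod 67).
Mod 59: 1766 ≡ 55; 55^31 ≡ 43 (mod 59).
Combine by CRT: x ≡ 62 (mod 67), x ≡ 43 (mod 59) ⇒ x ≡ 397 (mod 3953).

397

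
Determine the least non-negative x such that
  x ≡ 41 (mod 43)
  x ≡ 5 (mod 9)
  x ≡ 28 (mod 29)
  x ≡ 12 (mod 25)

From x ≡ 41 (mod 43) write x = 41 + 43t. Substituting into x ≡ 5 (mod 9) gives 43t ≡ 0 (mod 9), and since 7⁻¹ ≡ 4 (mod 9), t ≡ 0. Hence x ≡ 41 + 43·0 = 41 (mod 387).
From x ≡ 41 (mod 387) write x = 41 + 387t. Substituting into x ≡ 28 (mod 29) gives 387t ≡ 16 (mod 29), and since 10⁻¹ ≡ 3 (mod 29), t ≡ 19. Hence x ≡ 41 + 387·19 = 7394 (mod 11223).
From x ≡ 7394 (mod 11223) write x = 7394 + 11223t. Substituting into x ≡ 12 (mod 25) gives 11223t ≡ 18 (mod 25), and since 23⁻¹ ≡ 12 (mod 25), t ≡ 16. Hence x ≡ 7394 + 11223·16 = 186962 (mod 280575).

186962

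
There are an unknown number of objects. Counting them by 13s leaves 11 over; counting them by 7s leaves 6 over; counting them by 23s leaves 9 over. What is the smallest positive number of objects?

1987

The moduli are pairwise coprime; M = 13·7·23 = 2093.
M/13 = 161; 161 ≡ 5 (mod 13); 5·8 ≡ 1, so inverse 8.
M/7 = 299; 299 ≡ 5 (mod 7); 5·3 ≡ 1, so inverse 3.
M/23 = 91; 91 ≡ 22 (mod 23); 22·22 ≡ 1, so inverse 22.
N ≡ 11·161·8 + 6·299·3 + 9·91·22 = 37568.
37568 mod 2093 = 1987.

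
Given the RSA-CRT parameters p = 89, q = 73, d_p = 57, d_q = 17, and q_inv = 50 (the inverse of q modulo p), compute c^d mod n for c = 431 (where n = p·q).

3959

m₁ = c^(d_p) mod p: c ≡ 75 (mod 89), and 75^57 mod 89 = 43.
m₂ = c^(d_q) mod q: c ≡ 66 (mod 73), and 66^17 mod 73 = 17.
h = q_inv·(m₁ − m₂) mod p = 50·(43 − 17) mod 89 = 54.
m = m₂ + h·q = 17 + 54·73 = 3959.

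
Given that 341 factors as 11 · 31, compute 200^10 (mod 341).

56

Mod 11: 200 ≡ 2; since 10 | 10, by Fermat 2^10 ≡ 1 (mod 11).
Mod 31: 200 ≡ 14; 14^10 ≡ 25 (mod 31).
Combine by CRT: x ≡ 1 (mod 11), x ≡ 25 (mod 31) ⇒ x ≡ 56 (mod 341).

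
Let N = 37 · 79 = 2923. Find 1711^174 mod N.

Mod 37: 1711 ≡ 9; by Fermat, exponent reduces to 174 mod 36 = 30; 9^30 ≡ 26 (mod 37).
Mod 79: 1711 ≡ 52; by Fermat, exponent reduces to 174 mod 78 = 18; 52^18 ≡ 21 (mod 79).
Combine by CRT: x ≡ 26 (mod 37), x ≡ 21 (mod 79) ⇒ x ≡ 100 (mod 2923).

100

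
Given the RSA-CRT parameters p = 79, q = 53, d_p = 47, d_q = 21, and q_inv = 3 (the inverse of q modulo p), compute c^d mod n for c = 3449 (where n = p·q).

2039

m₁ = c^(d_p) mod p: c ≡ 52 (mod 79), and 52^47 mod 79 = 64.
m₂ = c^(d_q) mod q: c ≡ 4 (mod 53), and 4^21 mod 53 = 25.
h = q_inv·(m₁ − m₂) mod p = 3·(64 − 25) mod 79 = 38.
m = m₂ + h·q = 25 + 38·53 = 2039.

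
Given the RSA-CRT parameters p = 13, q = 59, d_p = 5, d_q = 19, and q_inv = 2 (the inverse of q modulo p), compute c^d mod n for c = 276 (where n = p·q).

m₁ = c^(d_p) mod p: c ≡ 3 (mod 13), and 3^5 mod 13 = 9.
m₂ = c^(d_q) mod q: c ≡ 40 (mod 59), and 40^19 mod 59 = 37.
h = q_inv·(m₁ − m₂) mod p = 2·(9 − 37) mod 13 = 9.
m = m₂ + h·q = 37 + 9·59 = 568.

568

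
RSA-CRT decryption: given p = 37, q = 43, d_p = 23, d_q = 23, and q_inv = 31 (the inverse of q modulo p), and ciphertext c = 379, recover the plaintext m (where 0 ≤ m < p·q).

1440

m₁ = c^(d_p) mod p: c ≡ 9 (mod 37), and 9^23 mod 37 = 34.
m₂ = c^(d_q) mod q: c ≡ 35 (mod 43), and 35^23 mod 43 = 21.
h = q_inv·(m₁ − m₂) mod p = 31·(34 − 21) mod 37 = 33.
m = m₂ + h·q = 21 + 33·43 = 1440.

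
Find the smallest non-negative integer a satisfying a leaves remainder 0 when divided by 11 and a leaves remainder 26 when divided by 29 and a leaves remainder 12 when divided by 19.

1969

The moduli are pairwise coprime; N = 11·29·19 = 6061.
N/11 = 551; 551 ≡ 1 (mod 11), inverse 1.
N/29 = 209; 209 ≡ 6 (mod 29); 6·5 ≡ 1, so inverse 5.
N/19 = 319; 319 ≡ 15 (mod 19); 15·14 ≡ 1, so inverse 14.
a ≡ 0·551·1 + 26·209·5 + 12·319·14 = 80762.
80762 mod 6061 = 1969.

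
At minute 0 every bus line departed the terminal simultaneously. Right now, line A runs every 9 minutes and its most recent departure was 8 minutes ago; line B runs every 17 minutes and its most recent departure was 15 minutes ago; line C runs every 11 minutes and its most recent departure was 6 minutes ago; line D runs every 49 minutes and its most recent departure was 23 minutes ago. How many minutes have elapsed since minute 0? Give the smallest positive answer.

68525

Combine the congruences pairwise.
From t ≡ 8 (mod 9) write t = 8 + 9s. Substituting into t ≡ 15 (mod 17) gives 9s ≡ 7 (mod 17), and since 9⁻¹ ≡ 2 (mod 17), s ≡ 14. Hence t ≡ 8 + 9·14 = 134 (mod 153).
From t ≡ 134 (mod 153) write t = 134 + 153s. Substituting into t ≡ 6 (mod 11) gives 153s ≡ 4 (mod 11), and since 10⁻¹ ≡ 10 (mod 11), s ≡ 7. Hence t ≡ 134 + 153·7 = 1205 (mod 1683).
From t ≡ 1205 (mod 1683) write t = 1205 + 1683s. Substituting into t ≡ 23 (mod 49) gives 1683s ≡ 43 (mod 49), and since 17⁻¹ ≡ 26 (mod 49), s ≡ 40. Hence t ≡ 1205 + 1683·40 = 68525 (mod 82467).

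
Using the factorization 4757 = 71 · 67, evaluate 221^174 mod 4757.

2494

Mod 71: 221 ≡ 8; by Fermat, exponent reduces to 174 mod 70 = 34; 8^34 ≡ 9 (mod 71).
Mod 67: 221 ≡ 20; by Fermat, exponent reduces to 174 mod 66 = 42; 20^42 ≡ 15 (mod 67).
Combine by CRT: x ≡ 9 (mod 71), x ≡ 15 (mod 67) ⇒ x ≡ 2494 (mod 4757).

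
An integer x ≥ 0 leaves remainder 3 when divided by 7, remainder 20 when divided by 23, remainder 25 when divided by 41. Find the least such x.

Combine the congruences pairwise.
From x ≡ 3 (mod 7) write x = 3 + 7t. Substituting into x ≡ 20 (mod 23) gives 7t ≡ 17 (mod 23), and since 7⁻¹ ≡ 10 (mod 23), t ≡ 9. Hence x ≡ 3 + 7·9 = 66 (mod 161).
From x ≡ 66 (mod 161) write x = 66 + 161t. Substituting into x ≡ 25 (mod 41) gives 161t ≡ 0 (mod 41), and since 38⁻¹ ≡ 27 (mod 41), t ≡ 0. Hence x ≡ 66 + 161·0 = 66 (mod 6601).

66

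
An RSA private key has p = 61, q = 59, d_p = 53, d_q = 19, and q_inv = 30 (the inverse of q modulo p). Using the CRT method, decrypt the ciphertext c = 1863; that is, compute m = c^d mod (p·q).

2371

m₁ = c^(d_p) mod p: c ≡ 33 (mod 61), and 33^53 mod 61 = 53.
m₂ = c^(d_q) mod q: c ≡ 34 (mod 59), and 34^19 mod 59 = 11.
h = q_inv·(m₁ − m₂) mod p = 30·(53 − 11) mod 61 = 40.
m = m₂ + h·q = 11 + 40·59 = 2371.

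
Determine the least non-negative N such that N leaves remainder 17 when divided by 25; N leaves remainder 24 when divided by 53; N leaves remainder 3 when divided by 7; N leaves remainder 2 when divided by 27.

The moduli are pairwise coprime; M = 25·53·7·27 = 250425.
M/25 = 10017; 10017 ≡ 17 (mod 25); 17·3 ≡ 1, so inverse 3.
M/53 = 4725; 4725 ≡ 8 (mod 53); 8·20 ≡ 1, so inverse 20.
M/7 = 35775; 35775 ≡ 5 (mod 7); 5·3 ≡ 1, so inverse 3.
M/27 = 9275; 9275 ≡ 14 (mod 27); 14·2 ≡ 1, so inverse 2.
N ≡ 17·10017·3 + 24·4725·20 + 3·35775·3 + 2·9275·2 = 3137942.
3137942 mod 250425 = 132842.

132842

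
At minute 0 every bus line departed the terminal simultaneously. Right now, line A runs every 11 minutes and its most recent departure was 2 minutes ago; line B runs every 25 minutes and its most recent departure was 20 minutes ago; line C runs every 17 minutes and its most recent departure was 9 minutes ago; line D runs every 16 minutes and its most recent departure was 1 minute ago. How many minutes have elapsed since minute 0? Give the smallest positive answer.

The moduli are pairwise coprime; N = 11·25·17·16 = 74800.
N/11 = 6800; 6800 ≡ 2 (mod 11); 2·6 ≡ 1, so inverse 6.
N/25 = 2992; 2992 ≡ 17 (mod 25); 17·3 ≡ 1, so inverse 3.
N/17 = 4400; 4400 ≡ 14 (mod 17); 14·11 ≡ 1, so inverse 11.
N/16 = 4675; 4675 ≡ 3 (mod 16); 3·11 ≡ 1, so inverse 11.
t ≡ 2·6800·6 + 20·2992·3 + 9·4400·11 + 1·4675·11 = 748145.
748145 mod 74800 = 145.

145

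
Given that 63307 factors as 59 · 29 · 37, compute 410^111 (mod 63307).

Mod 59: 410 ≡ 56; by Fermat, exponent reduces to 111 mod 58 = 53; 56^53 ≡ 42 (mod 59).
Mod 29: 410 ≡ 4; by Fermat, exponent reduces to 111 mod 28 = 27; 4^27 ≡ 22 (mod 29).
Mod 37: 410 ≡ 3; by Fermat, exponent reduces to 111 mod 36 = 3; 3^3 ≡ 27 (mod 37).
Combine by CRT: x ≡ 42 (mod 59), x ≡ 22 (mod 29), x ≡ 27 (mod 37) ⇒ x ≡ 2284 (mod 63307).

2284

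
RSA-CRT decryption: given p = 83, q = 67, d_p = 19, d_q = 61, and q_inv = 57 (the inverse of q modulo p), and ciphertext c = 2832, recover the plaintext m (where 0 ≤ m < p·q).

4357

m₁ = c^(d_p) mod p: c ≡ 10 (mod 83), and 10^19 mod 83 = 41.
m₂ = c^(d_q) mod q: c ≡ 18 (mod 67), and 18^61 mod 67 = 2.
h = q_inv·(m₁ − m₂) mod p = 57·(41 − 2) mod 83 = 65.
m = m₂ + h·q = 2 + 65·67 = 4357.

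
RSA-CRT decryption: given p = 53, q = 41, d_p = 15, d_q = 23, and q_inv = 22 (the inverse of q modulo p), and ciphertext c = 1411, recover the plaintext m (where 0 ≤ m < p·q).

m₁ = c^(d_p) mod p: c ≡ 33 (mod 53), and 33^15 mod 53 = 31.
m₂ = c^(d_q) mod q: c ≡ 17 (mod 41), and 17^23 mod 41 = 7.
h = q_inv·(m₁ − m₂) mod p = 22·(31 − 7) mod 53 = 51.
m = m₂ + h·q = 7 + 51·41 = 2098.

2098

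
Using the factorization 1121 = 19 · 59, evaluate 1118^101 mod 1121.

161

Mod 19: 1118 ≡ 16; by Fermat, exponent reduces to 101 mod 18 = 11; 16^11 ≡ 9 (mod 19).
Mod 59: 1118 ≡ 56; by Fermat, exponent reduces to 101 mod 58 = 43; 56^43 ≡ 43 (mod 59).
Combine by CRT: x ≡ 9 (mod 19), x ≡ 43 (mod 59) ⇒ x ≡ 161 (mod 1121).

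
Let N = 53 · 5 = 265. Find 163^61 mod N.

Mod 53: 163 ≡ 4; by Fermat, exponent reduces to 61 mod 52 = 9; 4^9 ≡ 6 (mod 53).
Mod 5: 163 ≡ 3; by Fermat, exponent reduces to 61 mod 4 = 1; 3^1 ≡ 3 (mod 5).
Combine by CRT: x ≡ 6 (mod 53), x ≡ 3 (mod 5) ⇒ x ≡ 218 (mod 265).

218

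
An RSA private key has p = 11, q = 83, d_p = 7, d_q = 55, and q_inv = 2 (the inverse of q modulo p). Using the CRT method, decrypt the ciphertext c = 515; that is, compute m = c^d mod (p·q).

m₁ = c^(d_p) mod p: c ≡ 9 (mod 11), and 9^7 mod 11 = 4.
m₂ = c^(d_q) mod q: c ≡ 17 (mod 83), and 17^55 mod 83 = 51.
h = q_inv·(m₁ − m₂) mod p = 2·(4 − 51) mod 11 = 5.
m = m₂ + h·q = 51 + 5·83 = 466.

466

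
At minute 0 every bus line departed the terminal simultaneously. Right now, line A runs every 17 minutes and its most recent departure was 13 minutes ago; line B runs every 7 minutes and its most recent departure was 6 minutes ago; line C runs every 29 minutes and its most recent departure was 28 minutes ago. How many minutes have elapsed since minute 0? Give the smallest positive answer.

608

From t ≡ 13 (mod 17) write t = 13 + 17s. Substituting into t ≡ 6 (mod 7) gives 17s ≡ 0 (mod 7), and since 3⁻¹ ≡ 5 (mod 7), s ≡ 0. Hence t ≡ 13 + 17·0 = 13 (mod 119).
From t ≡ 13 (mod 119) write t = 13 + 119s. Substituting into t ≡ 28 (mod 29) gives 119s ≡ 15 (mod 29), and since 3⁻¹ ≡ 10 (mod 29), s ≡ 5. Hence t ≡ 13 + 119·5 = 608 (mod 3451).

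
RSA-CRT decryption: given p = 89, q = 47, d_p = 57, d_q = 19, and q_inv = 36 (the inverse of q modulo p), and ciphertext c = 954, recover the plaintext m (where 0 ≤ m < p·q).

1070

m₁ = c^(d_p) mod p: c ≡ 64 (mod 89), and 64^57 mod 89 = 2.
m₂ = c^(d_q) mod q: c ≡ 14 (mod 47), and 14^19 mod 47 = 36.
h = q_inv·(m₁ − m₂) mod p = 36·(2 − 36) mod 89 = 22.
m = m₂ + h·q = 36 + 22·47 = 1070.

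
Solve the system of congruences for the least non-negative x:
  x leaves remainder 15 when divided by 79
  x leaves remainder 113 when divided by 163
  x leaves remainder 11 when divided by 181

954967

Combine the congruences pairwise.
From x ≡ 15 (mod 79) write x = 15 + 79t. Substituting into x ≡ 113 (mod 163) gives 79t ≡ 98 (mod 163), and since 79⁻¹ ≡ 130 (mod 163), t ≡ 26. Hence x ≡ 15 + 79·26 = 2069 (mod 12877).
From x ≡ 2069 (mod 12877) write x = 2069 + 12877t. Substituting into x ≡ 11 (mod 181) gives 12877t ≡ 114 (mod 181), and since 26⁻¹ ≡ 7 (mod 181), t ≡ 74. Hence x ≡ 2069 + 12877·74 = 954967 (mod 2330737).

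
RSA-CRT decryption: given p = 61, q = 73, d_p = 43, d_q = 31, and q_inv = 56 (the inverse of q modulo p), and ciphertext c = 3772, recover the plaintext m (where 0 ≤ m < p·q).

1922

m₁ = c^(d_p) mod p: c ≡ 51 (mod 61), and 51^43 mod 61 = 31.
m₂ = c^(d_q) mod q: c ≡ 49 (mod 73), and 49^31 mod 73 = 24.
h = q_inv·(m₁ − m₂) mod p = 56·(31 − 24) mod 61 = 26.
m = m₂ + h·q = 24 + 26·73 = 1922.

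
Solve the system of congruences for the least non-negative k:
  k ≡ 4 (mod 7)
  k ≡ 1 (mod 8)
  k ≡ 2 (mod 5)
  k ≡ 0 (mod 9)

The moduli are pairwise coprime; N = 7·8·5·9 = 2520.
N/7 = 360; 360 ≡ 3 (mod 7); 3·5 ≡ 1, so inverse 5.
N/8 = 315; 315 ≡ 3 (mod 8); 3·3 ≡ 1, so inverse 3.
N/5 = 504; 504 ≡ 4 (mod 5); 4·4 ≡ 1, so inverse 4.
N/9 = 280; 280 ≡ 1 (mod 9), inverse 1.
k ≡ 4·360·5 + 1·315·3 + 2·504·4 + 0·280·1 = 12177.
12177 mod 2520 = 2097.

2097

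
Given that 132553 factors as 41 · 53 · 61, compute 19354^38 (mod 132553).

103556

Mod 41: 19354 ≡ 2; 2^38 ≡ 31 (mod 41).
Mod 53: 19354 ≡ 9; 9^38 ≡ 47 (mod 53).
Mod 61: 19354 ≡ 17; 17^38 ≡ 39 (mod 61).
Combine by CRT: x ≡ 31 (mod 41), x ≡ 47 (mod 53), x ≡ 39 (mod 61) ⇒ x ≡ 103556 (mod 132553).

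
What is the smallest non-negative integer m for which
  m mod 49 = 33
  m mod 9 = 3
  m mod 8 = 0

768

The moduli are pairwise coprime; N = 49·9·8 = 3528.
N/49 = 72; 72 ≡ 23 (mod 49); 23·32 ≡ 1, so inverse 32.
N/9 = 392; 392 ≡ 5 (mod 9); 5·2 ≡ 1, so inverse 2.
N/8 = 441; 441 ≡ 1 (mod 8), inverse 1.
m ≡ 33·72·32 + 3·392·2 + 0·441·1 = 78384.
78384 mod 3528 = 768.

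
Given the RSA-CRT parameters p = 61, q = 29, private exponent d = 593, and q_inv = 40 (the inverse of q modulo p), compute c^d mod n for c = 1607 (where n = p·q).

d_p = d mod (p−1) = 593 mod 60 = 53; d_q = d mod (q−1) = 5.
m₁ = c^(d_p) mod p: c ≡ 21 (mod 61), and 21^53 mod 61 = 29.
m₂ = c^(d_q) mod q: c ≡ 12 (mod 29), and 12^5 mod 29 = 12.
h = q_inv·(m₁ − m₂) mod p = 40·(29 − 12) mod 61 = 9.
m = m₂ + h·q = 12 + 9·29 = 273.

273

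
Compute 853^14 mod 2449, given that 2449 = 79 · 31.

1986

Mod 79: 853 ≡ 63; 63^14 ≡ 11 (mod 79).
Mod 31: 853 ≡ 16; 16^14 ≡ 2 (mod 31).
Combine by CRT: x ≡ 11 (mod 79), x ≡ 2 (mod 31) ⇒ x ≡ 1986 (mod 2449).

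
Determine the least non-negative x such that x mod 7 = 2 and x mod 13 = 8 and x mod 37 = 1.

From x ≡ 2 (mod 7) write x = 2 + 7t. Substituting into x ≡ 8 (mod 13) gives 7t ≡ 6 (mod 13), and since 7⁻¹ ≡ 2 (mod 13), t ≡ 12. Hence x ≡ 2 + 7·12 = 86 (mod 91).
From x ≡ 86 (mod 91) write x = 86 + 91t. Substituting into x ≡ 1 (mod 37) gives 91t ≡ 26 (mod 37), and since 17⁻¹ ≡ 24 (mod 37), t ≡ 32. Hence x ≡ 86 + 91·32 = 2998 (mod 3367).

2998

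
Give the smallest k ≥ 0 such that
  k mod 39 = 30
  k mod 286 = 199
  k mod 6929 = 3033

127755

Combine the congruences pairwise.
gcd(39, 286) = 13 and 13 | (199 − 30), so the pair is consistent; merging gives k ≡ 771 (mod 858), where 858 = lcm(39, 286).
gcd(858, 6929) = 13 and 13 | (3033 − 771), so the pair is consistent; merging gives k ≡ 127755 (mod 457314), where 457314 = lcm(858, 6929).
The solution is unique modulo lcm(39, 286, 6929) = 457314.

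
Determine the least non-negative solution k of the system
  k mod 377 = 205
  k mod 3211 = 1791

56378

gcd(377, 3211) = 13 and 13 | (1791 − 205), so the pair is consistent; merging gives k ≡ 56378 (mod 93119), where 93119 = lcm(377, 3211).
The solution is unique modulo lcm(377, 3211) = 93119.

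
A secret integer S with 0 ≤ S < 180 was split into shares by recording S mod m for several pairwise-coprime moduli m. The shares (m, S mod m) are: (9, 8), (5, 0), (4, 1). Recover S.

125

From S ≡ 8 (mod 9) write S = 8 + 9t. Substituting into S ≡ 0 (mod 5) gives 9t ≡ 2 (mod 5), and since 4⁻¹ ≡ 4 (mod 5), t ≡ 3. Hence S ≡ 8 + 9·3 = 35 (mod 45).
From S ≡ 35 (mod 45) write S = 35 + 45t. Substituting into S ≡ 1 (mod 4) gives 45t ≡ 2 (mod 4), and since 1⁻¹ ≡ 1 (mod 4), t ≡ 2. Hence S ≡ 35 + 45·2 = 125 (mod 180).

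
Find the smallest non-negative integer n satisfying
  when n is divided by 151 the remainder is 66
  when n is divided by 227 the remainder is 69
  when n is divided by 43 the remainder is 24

889909

The moduli are pairwise coprime; M = 151·227·43 = 1473911.
M/151 = 9761; 9761 ≡ 97 (mod 151); 97·137 ≡ 1, so inverse 137.
M/227 = 6493; 6493 ≡ 137 (mod 227); 137·58 ≡ 1, so inverse 58.
M/43 = 34277; 34277 ≡ 6 (mod 43); 6·36 ≡ 1, so inverse 36.
n ≡ 66·9761·137 + 69·6493·58 + 24·34277·36 = 143859276.
143859276 mod 1473911 = 889909.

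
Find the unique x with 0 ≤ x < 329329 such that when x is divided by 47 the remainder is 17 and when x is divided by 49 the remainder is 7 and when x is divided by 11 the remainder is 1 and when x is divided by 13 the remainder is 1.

From x ≡ 17 (mod 47) write x = 17 + 47t. Substituting into x ≡ 7 (mod 49) gives 47t ≡ 39 (mod 49), and since 47⁻¹ ≡ 24 (mod 49), t ≡ 5. Hence x ≡ 17 + 47·5 = 252 (mod 2303).
From x ≡ 252 (mod 2303) write x = 252 + 2303t. Substituting into x ≡ 1 (mod 11) gives 2303t ≡ 2 (mod 11), and since 4⁻¹ ≡ 3 (mod 11), t ≡ 6. Hence x ≡ 252 + 2303·6 = 14070 (mod 25333).
From x ≡ 14070 (mod 25333) write x = 14070 + 25333t. Substituting into x ≡ 1 (mod 13) gives 25333t ≡ 10 (mod 13), and since 9⁻¹ ≡ 3 (mod 13), t ≡ 4. Hence x ≡ 14070 + 25333·4 = 115402 (mod 329329).

115402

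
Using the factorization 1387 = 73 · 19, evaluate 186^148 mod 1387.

Mod 73: 186 ≡ 40; by Fermat, exponent reduces to 148 mod 72 = 4; 40^4 ≡ 36 (mod 73).
Mod 19: 186 ≡ 15; by Fermat, exponent reduces to 148 mod 18 = 4; 15^4 ≡ 9 (mod 19).
Combine by CRT: x ≡ 36 (mod 73), x ≡ 9 (mod 19) ⇒ x ≡ 693 (mod 1387).

693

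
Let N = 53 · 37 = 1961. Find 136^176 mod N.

Mod 53: 136 ≡ 30; by Fermat, exponent reduces to 176 mod 52 = 20; 30^20 ≡ 1 (mod 53).
Mod 37: 136 ≡ 25; by Fermat, exponent reduces to 176 mod 36 = 32; 25^32 ≡ 7 (mod 37).
Combine by CRT: x ≡ 1 (mod 53), x ≡ 7 (mod 37) ⇒ x ≡ 266 (mod 1961).

266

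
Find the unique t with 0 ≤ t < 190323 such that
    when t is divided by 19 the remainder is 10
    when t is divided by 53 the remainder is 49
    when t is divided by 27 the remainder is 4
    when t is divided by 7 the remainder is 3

158413

Combine the congruences pairwise.
From t ≡ 10 (mod 19) write t = 10 + 19s. Substituting into t ≡ 49 (mod 53) gives 19s ≡ 39 (mod 53), and since 19⁻¹ ≡ 14 (mod 53), s ≡ 16. Hence t ≡ 10 + 19·16 = 314 (mod 1007).
From t ≡ 314 (mod 1007) write t = 314 + 1007s. Substituting into t ≡ 4 (mod 27) gives 1007s ≡ 14 (mod 27), and since 8⁻¹ ≡ 17 (mod 27), s ≡ 22. Hence t ≡ 314 + 1007·22 = 22468 (mod 27189).
From t ≡ 22468 (mod 27189) write t = 22468 + 27189s. Substituting into t ≡ 3 (mod 7) gives 27189s ≡ 5 (mod 7), and since 1⁻¹ ≡ 1 (mod 7), s ≡ 5. Hence t ≡ 22468 + 27189·5 = 158413 (mod 190323).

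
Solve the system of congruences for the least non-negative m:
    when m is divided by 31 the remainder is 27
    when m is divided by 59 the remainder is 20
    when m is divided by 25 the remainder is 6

From m ≡ 27 (mod 31) write m = 27 + 31t. Substituting into m ≡ 20 (mod 59) gives 31t ≡ 52 (mod 59), and since 31⁻¹ ≡ 40 (mod 59), t ≡ 15. Hence m ≡ 27 + 31·15 = 492 (mod 1829).
From m ≡ 492 (mod 1829) write m = 492 + 1829t. Substituting into m ≡ 6 (mod 25) gives 1829t ≡ 14 (mod 25), and since 4⁻¹ ≡ 19 (mod 25), t ≡ 16. Hence m ≡ 492 + 1829·16 = 29756 (mod 45725).

29756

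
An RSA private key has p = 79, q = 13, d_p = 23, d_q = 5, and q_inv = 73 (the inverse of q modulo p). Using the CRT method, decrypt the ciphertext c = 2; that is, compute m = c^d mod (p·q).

1020

m₁ = c^(d_p) mod p: c ≡ 2 (mod 79), and 2^23 mod 79 = 72.
m₂ = c^(d_q) mod q: c ≡ 2 (mod 13), and 2^5 mod 13 = 6.
h = q_inv·(m₁ − m₂) mod p = 73·(72 − 6) mod 79 = 78.
m = m₂ + h·q = 6 + 78·13 = 1020.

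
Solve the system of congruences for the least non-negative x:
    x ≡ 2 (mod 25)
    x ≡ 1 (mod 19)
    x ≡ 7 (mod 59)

7677

From x ≡ 2 (mod 25) write x = 2 + 25t. Substituting into x ≡ 1 (mod 19) gives 25t ≡ 18 (mod 19), and since 6⁻¹ ≡ 16 (mod 19), t ≡ 3. Hence x ≡ 2 + 25·3 = 77 (mod 475).
From x ≡ 77 (mod 475) write x = 77 + 475t. Substituting into x ≡ 7 (mod 59) gives 475t ≡ 48 (mod 59), and since 3⁻¹ ≡ 20 (mod 59), t ≡ 16. Hence x ≡ 77 + 475·16 = 7677 (mod 28025).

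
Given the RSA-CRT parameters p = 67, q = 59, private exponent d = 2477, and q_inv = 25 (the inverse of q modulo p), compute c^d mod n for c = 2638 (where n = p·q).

1429

d_p = d mod (p−1) = 2477 mod 66 = 35; d_q = d mod (q−1) = 41.
m₁ = c^(d_p) mod p: c ≡ 25 (mod 67), and 25^35 mod 67 = 22.
m₂ = c^(d_q) mod q: c ≡ 42 (mod 59), and 42^41 mod 59 = 13.
h = q_inv·(m₁ − m₂) mod p = 25·(22 − 13) mod 67 = 24.
m = m₂ + h·q = 13 + 24·59 = 1429.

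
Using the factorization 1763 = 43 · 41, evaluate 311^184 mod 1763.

Mod 43: 311 ≡ 10; by Fermat, exponent reduces to 184 mod 42 = 16; 10^16 ≡ 31 (mod 43).
Mod 41: 311 ≡ 24; by Fermat, exponent reduces to 184 mod 40 = 24; 24^24 ≡ 37 (mod 41).
Combine by CRT: x ≡ 31 (mod 43), x ≡ 37 (mod 41) ⇒ x ≡ 160 (mod 1763).

160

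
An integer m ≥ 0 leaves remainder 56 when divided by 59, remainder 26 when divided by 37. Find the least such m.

From m ≡ 56 (mod 59) write m = 56 + 59t. Substituting into m ≡ 26 (mod 37) gives 59t ≡ 7 (mod 37), and since 22⁻¹ ≡ 32 (mod 37), t ≡ 2. Hence m ≡ 56 + 59·2 = 174 (mod 2183).

174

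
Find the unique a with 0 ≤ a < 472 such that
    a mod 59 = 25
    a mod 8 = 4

From a ≡ 25 (mod 59) write a = 25 + 59t. Substituting into a ≡ 4 (mod 8) gives 59t ≡ 3 (mod 8), and since 3⁻¹ ≡ 3 (mod 8), t ≡ 1. Hence a ≡ 25 + 59·1 = 84 (mod 472).

84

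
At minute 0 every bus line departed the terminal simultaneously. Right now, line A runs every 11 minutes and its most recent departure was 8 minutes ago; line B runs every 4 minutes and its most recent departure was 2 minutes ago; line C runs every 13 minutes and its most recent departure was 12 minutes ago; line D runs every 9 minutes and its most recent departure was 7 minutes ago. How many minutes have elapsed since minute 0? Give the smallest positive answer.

The moduli are pairwise coprime; N = 11·4·13·9 = 5148.
N/11 = 468; 468 ≡ 6 (mod 11); 6·2 ≡ 1, so inverse 2.
N/4 = 1287; 1287 ≡ 3 (mod 4); 3·3 ≡ 1, so inverse 3.
N/13 = 396; 396 ≡ 6 (mod 13); 6·11 ≡ 1, so inverse 11.
N/9 = 572; 572 ≡ 5 (mod 9); 5·2 ≡ 1, so inverse 2.
t ≡ 8·468·2 + 2·1287·3 + 12·396·11 + 7·572·2 = 75490.
75490 mod 5148 = 3418.

3418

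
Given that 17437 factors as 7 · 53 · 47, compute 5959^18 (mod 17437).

Mod 7: 5959 ≡ 2; since 6 | 18, by Fermat 2^18 ≡ 1 (mod 7).
Mod 53: 5959 ≡ 23; 23^18 ≡ 52 (mod 53).
Mod 47: 5959 ≡ 37; 37^18 ≡ 3 (mod 47).
Combine by CRT: x ≡ 1 (mod 7), x ≡ 52 (mod 53), x ≡ 3 (mod 47) ⇒ x ≡ 1695 (mod 17437).

1695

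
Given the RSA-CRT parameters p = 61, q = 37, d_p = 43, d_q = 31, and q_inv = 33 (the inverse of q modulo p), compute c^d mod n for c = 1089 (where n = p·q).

1711

m₁ = c^(d_p) mod p: c ≡ 52 (mod 61), and 52^43 mod 61 = 3.
m₂ = c^(d_q) mod q: c ≡ 16 (mod 37), and 16^31 mod 37 = 9.
h = q_inv·(m₁ − m₂) mod p = 33·(3 − 9) mod 61 = 46.
m = m₂ + h·q = 9 + 46·37 = 1711.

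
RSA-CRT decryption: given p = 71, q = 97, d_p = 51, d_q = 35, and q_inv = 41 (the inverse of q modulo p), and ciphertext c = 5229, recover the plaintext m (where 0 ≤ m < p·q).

2673

m₁ = c^(d_p) mod p: c ≡ 46 (mod 71), and 46^51 mod 71 = 46.
m₂ = c^(d_q) mod q: c ≡ 88 (mod 97), and 88^35 mod 97 = 54.
h = q_inv·(m₁ − m₂) mod p = 41·(46 − 54) mod 71 = 27.
m = m₂ + h·q = 54 + 27·97 = 2673.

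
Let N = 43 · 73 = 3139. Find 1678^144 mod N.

1

Mod 43: 1678 ≡ 1; by Fermat, exponent reduces to 144 mod 42 = 18; 1^18 ≡ 1 (mod 43).
Mod 73: 1678 ≡ 72; since 72 | 144, by Fermat 72^144 ≡ 1 (mod 73).
Combine by CRT: x ≡ 1 (mod 43), x ≡ 1 (mod 73) ⇒ x ≡ 1 (mod 3139).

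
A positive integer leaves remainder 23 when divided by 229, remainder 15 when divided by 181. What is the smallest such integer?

6893

From x ≡ 23 (mod 229) write x = 23 + 229t. Substituting into x ≡ 15 (mod 181) gives 229t ≡ 173 (mod 181), and since 48⁻¹ ≡ 132 (mod 181), t ≡ 30. Hence x ≡ 23 + 229·30 = 6893 (mod 41449).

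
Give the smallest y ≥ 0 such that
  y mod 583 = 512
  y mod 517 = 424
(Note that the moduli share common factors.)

18002

gcd(583, 517) = 11 and 11 | (424 − 512), so the pair is consistent; merging gives y ≡ 18002 (mod 27401), where 27401 = lcm(583, 517).
The solution is unique modulo lcm(583, 517) = 27401.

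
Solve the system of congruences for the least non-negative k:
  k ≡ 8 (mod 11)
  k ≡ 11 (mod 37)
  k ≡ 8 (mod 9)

899

From k ≡ 8 (mod 11) write k = 8 + 11t. Substituting into k ≡ 11 (mod 37) gives 11t ≡ 3 (mod 37), and since 11⁻¹ ≡ 27 (mod 37), t ≡ 7. Hence k ≡ 8 + 11·7 = 85 (mod 407).
From k ≡ 85 (mod 407) write k = 85 + 407t. Substituting into k ≡ 8 (mod 9) gives 407t ≡ 4 (mod 9), and since 2⁻¹ ≡ 5 (mod 9), t ≡ 2. Hence k ≡ 85 + 407·2 = 899 (mod 3663).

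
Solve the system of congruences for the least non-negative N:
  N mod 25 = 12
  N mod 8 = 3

From N ≡ 12 (mod 25) write N = 12 + 25t. Substituting into N ≡ 3 (mod 8) gives 25t ≡ 7 (mod 8), and since 1⁻¹ ≡ 1 (mod 8), t ≡ 7. Hence N ≡ 12 + 25·7 = 187 (mod 200).

187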